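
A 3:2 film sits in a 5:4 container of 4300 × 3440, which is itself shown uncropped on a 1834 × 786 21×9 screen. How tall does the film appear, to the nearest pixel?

First fit — 3:2 into 4300×3440 spans the width: 4300.00 × 2866.67.
The 5:4 canvas is height-limited in 1834×786, giving 982.50 × 786.00; scale factor 0.2285.
The film scales with it: height 2866.67 × 0.2285 ≈ 655.00.

655 px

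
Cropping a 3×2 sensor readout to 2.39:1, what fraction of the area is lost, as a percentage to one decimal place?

Going from 3×2 to 2.39:1 means cutting height while keeping width.
(1.500)/(2.390) ≈ 0.628 of the area survives, leaving 37.24% discarded.

37.2%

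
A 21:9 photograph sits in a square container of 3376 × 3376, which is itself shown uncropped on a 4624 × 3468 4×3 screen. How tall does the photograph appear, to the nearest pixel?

1486 px

First fit — 21:9 into 3376×3376 spans the width: 3376.00 × 1446.86.
The square canvas is height-limited in 4624×3468, giving 3468.00 × 3468.00; scale factor 1.0273.
Applying the same ×1.0273: 1446.86 → 1486.29.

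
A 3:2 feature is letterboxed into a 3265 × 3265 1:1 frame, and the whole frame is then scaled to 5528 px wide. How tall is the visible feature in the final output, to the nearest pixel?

3685 px

Fitted into 3265×3265, the feature spans the width; its height is 3265 × 2/3 ≈ 2176.67 px.
Scaling 3265 → 5528 is ×1.6931, so the height becomes 2176.67 × 1.6931 ≈ 3685.33 px.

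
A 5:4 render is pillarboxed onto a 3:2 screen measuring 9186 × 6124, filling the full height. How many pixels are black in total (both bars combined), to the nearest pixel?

Content width = 6124 × 5/4 ≈ 7655.0000 px.
Leftover width: 9186 − 7655.0000 = 1531.0000 px.
Bar area = 1531.0000 × 6124 ≈ 9375844 px.

9375844 pixels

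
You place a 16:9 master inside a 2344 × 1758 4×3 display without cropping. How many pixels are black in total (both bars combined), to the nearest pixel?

16:9 (1.778) > 4×3 (1.333), so the master fills the width.
Content height = 2344 × 9/16 ≈ 1318.5000 px.
1758 − 1318.5000 = 439.5000 px of bars.
Bar area = 439.5000 × 2344 ≈ 1030188 px.

1030188 pixels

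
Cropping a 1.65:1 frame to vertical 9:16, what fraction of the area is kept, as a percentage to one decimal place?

34.1%

Going from 1.65:1 to vertical 9:16 means cutting width while keeping height.
Fraction kept = (0.562)/(1.650) ≈ 34.09%.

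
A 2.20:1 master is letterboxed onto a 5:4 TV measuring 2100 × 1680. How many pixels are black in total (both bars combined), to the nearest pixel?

1523455 pixels

2.20:1 is wider than 5:4, so it spans the full width.
The master is 2100 / 2.200 ≈ 954.5455 px tall.
Leftover height: 1680 − 954.5455 = 725.4545 px.
Across the 2100-px span: 725.4545 × 2100 ≈ 1523455 px.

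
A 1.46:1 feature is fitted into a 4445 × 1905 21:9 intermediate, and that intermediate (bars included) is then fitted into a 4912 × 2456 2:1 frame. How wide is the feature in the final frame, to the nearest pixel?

3074 px

1.46:1 in 4445×1905: fills the height, so the feature is 2781.30 × 1905.00.
The 21:9 canvas is width-limited in 4912×2456, giving 4912.00 × 2105.14; scale factor 1.1051.
Applying the same ×1.1051: 2781.30 → 3073.51.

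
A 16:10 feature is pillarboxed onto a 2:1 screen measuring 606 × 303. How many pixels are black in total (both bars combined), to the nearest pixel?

16:10 (1.600) < 2:1 (2.000), so the feature fills the height.
That makes the image 484.8000 px wide (303 × 16/10).
606 − 484.8000 = 121.2000 px of bars.
Bar area = 121.2000 × 303 ≈ 36724 px.

36724 pixels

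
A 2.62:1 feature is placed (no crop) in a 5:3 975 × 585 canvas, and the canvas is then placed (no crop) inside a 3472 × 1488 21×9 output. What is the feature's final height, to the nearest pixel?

2.62:1 in 975×585: fills the width, so the feature is 975.00 × 372.14.
The 5:3 canvas is height-limited in 3472×1488, giving 2480.00 × 1488.00; scale factor 2.5436.
Applying the same ×2.5436: 372.14 → 946.56.

947 px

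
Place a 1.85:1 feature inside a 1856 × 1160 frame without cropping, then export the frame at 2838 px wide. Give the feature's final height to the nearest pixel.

1534 px

Fitted into 1856×1160, the feature spans the width; its height is 1856 / 1.850 ≈ 1003.24 px.
Resizing to 2838 px wide multiplies everything by 1.5291: 1003.24 → 1534.05 px.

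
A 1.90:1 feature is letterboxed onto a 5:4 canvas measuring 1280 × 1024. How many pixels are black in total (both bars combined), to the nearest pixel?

1.90:1 is wider than 5:4, so it spans the full width.
That makes the image 673.6842 px tall (1280 / 1.900).
Leftover height: 1024 − 673.6842 = 350.3158 px.
Bar area = 350.3158 × 1280 ≈ 448404 px.

448404 pixels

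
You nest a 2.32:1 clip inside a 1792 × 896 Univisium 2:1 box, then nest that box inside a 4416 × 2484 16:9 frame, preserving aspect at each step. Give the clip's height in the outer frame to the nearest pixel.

1903 px

First fit — 2.32:1 into 1792×896 spans the width: 1792.00 × 772.41.
Univisium 2:1 in 4416×2484: fills the width, so the intermediate becomes 4416.00 × 2208.00 — a scale of ×2.4643.
So the clip's height is 772.41 × 2.4643 ≈ 1903.45.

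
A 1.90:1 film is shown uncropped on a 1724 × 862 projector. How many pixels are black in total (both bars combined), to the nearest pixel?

74304 pixels

1.90:1 (1.900) < 2:1 (2.000), so the film fills the height.
That makes the image 1637.8000 px wide (862 × 1.900).
1724 − 1637.8000 = 86.2000 px of bars.
That's 86.2000 × 862 ≈ 74304 black pixels.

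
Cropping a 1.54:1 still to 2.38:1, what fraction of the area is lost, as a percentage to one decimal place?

35.3%

Going from 1.54:1 to 2.38:1 means cutting height while keeping width.
(1.540)/(2.380) ≈ 0.647 of the area survives, leaving 35.29% discarded.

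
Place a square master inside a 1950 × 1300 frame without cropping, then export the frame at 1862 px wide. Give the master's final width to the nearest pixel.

1241 px

At 1950×1300 the master is height-limited, so width = 1300 × 1/1 ≈ 1300.00 px.
Resizing to 1862 px wide multiplies everything by 0.9549: 1300.00 → 1241.33 px.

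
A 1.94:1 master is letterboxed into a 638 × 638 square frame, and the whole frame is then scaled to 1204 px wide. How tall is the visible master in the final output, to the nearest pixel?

621 px

In the 638×638 frame the master fills the width: height = 638 / 1.940 ≈ 328.87 px.
Resizing to 1204 px wide multiplies everything by 1.8871: 328.87 → 620.62 px.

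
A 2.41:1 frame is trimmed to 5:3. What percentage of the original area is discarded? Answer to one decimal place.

Going from 2.41:1 to 5:3 means cutting width while keeping height.
Area ratio = (1.667)/(2.410) = 69.16%; the remaining 30.84% is cropped out.

30.8%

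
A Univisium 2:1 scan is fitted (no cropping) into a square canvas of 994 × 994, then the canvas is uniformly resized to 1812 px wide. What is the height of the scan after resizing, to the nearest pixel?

906 px

At 994×994 the scan is width-limited, so height = 994 × 1/2 ≈ 497.00 px.
The frame scales by 1812/994 = 1.8229; 497.00 × 1.8229 ≈ 906.00 px.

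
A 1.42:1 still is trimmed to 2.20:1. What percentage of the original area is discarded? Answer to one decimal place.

35.5%

2.20:1 is wider than 1.42:1, so the crop keeps the full width and trims the height.
Area ratio = (1.420)/(2.200) = 64.55%; the remaining 35.45% is cropped out.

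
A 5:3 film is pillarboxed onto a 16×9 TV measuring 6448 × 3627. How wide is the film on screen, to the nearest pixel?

6045 px

5:3 (1.667) < 16×9 (1.778), so the film fills the height.
Content width = 3627 × 5/3 ≈ 6045.00 px.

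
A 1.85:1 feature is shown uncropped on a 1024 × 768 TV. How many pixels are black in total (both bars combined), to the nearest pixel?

1.85:1 (1.850) > 4×3 (1.333), so the feature fills the width.
That makes the image 553.5135 px tall (1024 / 1.850).
768 − 553.5135 = 214.4865 px of bars.
Bar area = 214.4865 × 1024 ≈ 219634 px.

219634 pixels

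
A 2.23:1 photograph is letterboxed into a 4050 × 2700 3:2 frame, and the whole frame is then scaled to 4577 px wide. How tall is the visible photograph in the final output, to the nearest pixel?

2052 px

At 4050×2700 the photograph is width-limited, so height = 4050 / 2.230 ≈ 1816.14 px.
Resizing to 4577 px wide multiplies everything by 1.1301: 1816.14 → 2052.47 px.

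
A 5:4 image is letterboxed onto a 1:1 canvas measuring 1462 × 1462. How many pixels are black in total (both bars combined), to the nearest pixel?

427489 pixels

Since 1.250 > 1.000, the image is width-limited.
That makes the image 1169.6000 px tall (1462 × 4/5).
1462 − 1169.6000 = 292.4000 px of bars.
That's 292.4000 × 1462 ≈ 427489 black pixels.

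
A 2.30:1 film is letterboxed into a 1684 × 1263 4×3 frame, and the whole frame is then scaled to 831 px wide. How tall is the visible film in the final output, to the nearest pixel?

361 px

Fitted into 1684×1263, the film spans the width; its height is 1684 / 2.300 ≈ 732.17 px.
Scaling 1684 → 831 is ×0.4935, so the height becomes 732.17 × 0.4935 ≈ 361.30 px.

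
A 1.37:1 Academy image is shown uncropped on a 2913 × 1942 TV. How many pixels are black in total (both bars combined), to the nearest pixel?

490277 pixels

1.37:1 Academy (1.370) < 3×2 (1.500), so the image fills the height.
The image is 1942 × 1.370 ≈ 2660.5400 px wide.
2913 − 2660.5400 = 252.4600 px of bars.
That's 252.4600 × 1942 ≈ 490277 black pixels.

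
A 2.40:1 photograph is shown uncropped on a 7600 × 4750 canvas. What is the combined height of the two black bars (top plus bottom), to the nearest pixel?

Since 2.400 > 1.600, the photograph is width-limited.
Content height = 7600 / 2.400 ≈ 3166.67 px.
Black = 4750 − 3166.67 = 1583.33 px.

1583 px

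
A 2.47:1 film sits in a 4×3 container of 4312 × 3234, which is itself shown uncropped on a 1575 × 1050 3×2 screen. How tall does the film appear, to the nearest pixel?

First fit — 2.47:1 into 4312×3234 spans the width: 4312.00 × 1745.75.
Second fit — the 4×3 canvas into 1575×1050 spans the height: 1400.00 × 1050.00 (×0.3247 from 4312×3234).
Applying the same ×0.3247: 1745.75 → 566.80.

567 px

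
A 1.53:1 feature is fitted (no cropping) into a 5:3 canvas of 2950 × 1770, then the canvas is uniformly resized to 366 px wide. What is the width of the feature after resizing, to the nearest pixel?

336 px

At 2950×1770 the feature is height-limited, so width = 1770 × 1.530 ≈ 2708.10 px.
Resizing to 366 px wide multiplies everything by 0.1241: 2708.10 → 335.99 px.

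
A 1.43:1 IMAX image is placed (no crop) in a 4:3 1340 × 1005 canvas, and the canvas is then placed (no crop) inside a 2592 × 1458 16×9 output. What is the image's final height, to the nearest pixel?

1359 px

1.43:1 IMAX in 1340×1005: fills the width, so the image is 1340.00 × 937.06.
4:3 in 2592×1458: fills the height, so the intermediate becomes 1944.00 × 1458.00 — a scale of ×1.4507.
So the image's height is 937.06 × 1.4507 ≈ 1359.44.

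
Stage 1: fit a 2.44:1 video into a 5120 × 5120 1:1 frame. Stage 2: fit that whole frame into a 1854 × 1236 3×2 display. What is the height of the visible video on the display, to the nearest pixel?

Inside the 5120×5120 canvas the video is width-limited at 5120.00 × 2098.36.
Second fit — the 1:1 canvas into 1854×1236 spans the height: 1236.00 × 1236.00 (×0.2414 from 5120×5120).
Applying the same ×0.2414: 2098.36 → 506.56.

507 px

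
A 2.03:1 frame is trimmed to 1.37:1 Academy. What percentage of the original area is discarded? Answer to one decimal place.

32.5%

The height stays; only width is cut (since 1.37:1 Academy is narrower than 2.03:1).
Fraction kept = (1.370)/(2.030) ≈ 67.49%, so 32.51% is lost.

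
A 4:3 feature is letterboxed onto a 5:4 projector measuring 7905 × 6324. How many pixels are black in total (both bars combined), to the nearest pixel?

3124451 pixels

4:3 is wider than 5:4, so it spans the full width.
That makes the image 5928.7500 px tall (7905 × 3/4).
Leftover height: 6324 − 5928.7500 = 395.2500 px.
Across the 7905-px span: 395.2500 × 7905 ≈ 3124451 px.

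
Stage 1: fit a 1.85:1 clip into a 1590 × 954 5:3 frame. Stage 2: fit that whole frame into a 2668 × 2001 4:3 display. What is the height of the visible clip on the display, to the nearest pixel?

First fit — 1.85:1 into 1590×954 spans the width: 1590.00 × 859.46.
The 5:3 canvas is width-limited in 2668×2001, giving 2668.00 × 1600.80; scale factor 1.6780.
Applying the same ×1.6780: 859.46 → 1442.16.

1442 px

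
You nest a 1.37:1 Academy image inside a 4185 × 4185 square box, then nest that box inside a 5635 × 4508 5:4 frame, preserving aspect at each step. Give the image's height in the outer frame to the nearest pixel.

1.37:1 Academy in 4185×4185: fills the width, so the image is 4185.00 × 3054.74.
Second fit — the square canvas into 5635×4508 spans the height: 4508.00 × 4508.00 (×1.0772 from 4185×4185).
The image scales with it: height 3054.74 × 1.0772 ≈ 3290.51.

3291 px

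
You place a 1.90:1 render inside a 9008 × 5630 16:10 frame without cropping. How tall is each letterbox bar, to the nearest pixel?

444 px

1.90:1 is wider than 16:10, so it spans the full width.
Content height = 9008 / 1.900 ≈ 4741.05 px.
5630 − 4741.05 = 888.95 px of bars (444.47 each).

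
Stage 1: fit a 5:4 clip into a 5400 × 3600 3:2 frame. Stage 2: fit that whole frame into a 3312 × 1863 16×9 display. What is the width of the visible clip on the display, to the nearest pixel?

5:4 in 5400×3600: fills the height, so the clip is 4500.00 × 3600.00.
3:2 in 3312×1863: fills the height, so the intermediate becomes 2794.50 × 1863.00 — a scale of ×0.5175.
The clip scales with it: width 4500.00 × 0.5175 ≈ 2328.75.

2329 px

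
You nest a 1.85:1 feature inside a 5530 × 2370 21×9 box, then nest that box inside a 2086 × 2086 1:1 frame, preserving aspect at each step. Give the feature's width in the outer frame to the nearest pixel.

1654 px

First fit — 1.85:1 into 5530×2370 spans the height: 4384.50 × 2370.00.
21×9 in 2086×2086: fills the width, so the intermediate becomes 2086.00 × 894.00 — a scale of ×0.3772.
Applying the same ×0.3772: 4384.50 → 1653.90.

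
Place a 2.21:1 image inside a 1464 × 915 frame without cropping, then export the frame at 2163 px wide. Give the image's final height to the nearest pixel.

Fitted into 1464×915, the image spans the width; its height is 1464 / 2.210 ≈ 662.44 px.
Scaling 1464 → 2163 is ×1.4775, so the height becomes 662.44 × 1.4775 ≈ 978.73 px.

979 px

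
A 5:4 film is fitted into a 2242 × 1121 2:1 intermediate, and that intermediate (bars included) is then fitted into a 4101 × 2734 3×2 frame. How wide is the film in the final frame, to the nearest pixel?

2563 px

5:4 in 2242×1121: fills the height, so the film is 1401.25 × 1121.00.
2:1 in 4101×2734: fills the width, so the intermediate becomes 4101.00 × 2050.50 — a scale of ×1.8292.
So the film's width is 1401.25 × 1.8292 ≈ 2563.12.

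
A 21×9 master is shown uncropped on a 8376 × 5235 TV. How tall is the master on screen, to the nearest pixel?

3590 px

Since 2.333 > 1.600, the master is width-limited.
The master is 8376 × 9/21 ≈ 3589.71 px tall.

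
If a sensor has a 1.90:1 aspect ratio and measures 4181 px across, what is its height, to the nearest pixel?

4181 / 1.900 = 2200.53.

2201 px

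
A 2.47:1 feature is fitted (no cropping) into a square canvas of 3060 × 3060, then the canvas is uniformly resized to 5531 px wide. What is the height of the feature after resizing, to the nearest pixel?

In the 3060×3060 frame the feature fills the width: height = 3060 / 2.470 ≈ 1238.87 px.
The frame scales by 5531/3060 = 1.8075; 1238.87 × 1.8075 ≈ 2239.27 px.

2239 px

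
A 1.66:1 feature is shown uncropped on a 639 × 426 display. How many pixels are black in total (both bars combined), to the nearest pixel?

26237 pixels

1.66:1 is wider than 3:2, so it spans the full width.
Content height = 639 / 1.660 ≈ 384.9398 px.
426 − 384.9398 = 41.0602 px of bars.
Bar area = 41.0602 × 639 ≈ 26237 px.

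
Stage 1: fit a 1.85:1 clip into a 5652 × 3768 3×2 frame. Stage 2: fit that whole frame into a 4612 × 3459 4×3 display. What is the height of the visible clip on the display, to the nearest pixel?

2493 px

Inside the 5652×3768 canvas the clip is width-limited at 5652.00 × 3055.14.
The 3×2 canvas is width-limited in 4612×3459, giving 4612.00 × 3074.67; scale factor 0.8160.
The clip scales with it: height 3055.14 × 0.8160 ≈ 2492.97.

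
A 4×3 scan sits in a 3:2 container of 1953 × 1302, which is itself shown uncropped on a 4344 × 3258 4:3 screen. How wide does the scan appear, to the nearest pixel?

First fit — 4×3 into 1953×1302 spans the height: 1736.00 × 1302.00.
Second fit — the 3:2 canvas into 4344×3258 spans the width: 4344.00 × 2896.00 (×2.2243 from 1953×1302).
So the scan's width is 1736.00 × 2.2243 ≈ 3861.33.

3861 px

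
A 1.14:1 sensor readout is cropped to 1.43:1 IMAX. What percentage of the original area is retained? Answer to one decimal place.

The width stays; only height is cut (since 1.43:1 IMAX is wider than 1.14:1).
Fraction kept = (1.140)/(1.430) ≈ 79.72%.

79.7%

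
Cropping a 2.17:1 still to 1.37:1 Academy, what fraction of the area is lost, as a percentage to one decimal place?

36.9%

Going from 2.17:1 to 1.37:1 Academy means cutting width while keeping height.
Fraction kept = (1.370)/(2.170) ≈ 63.13%, so 36.87% is lost.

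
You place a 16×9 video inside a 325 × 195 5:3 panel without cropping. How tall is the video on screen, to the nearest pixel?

183 px

16×9 is wider than 5:3, so it spans the full width.
That makes the image 182.81 px tall (325 × 9/16).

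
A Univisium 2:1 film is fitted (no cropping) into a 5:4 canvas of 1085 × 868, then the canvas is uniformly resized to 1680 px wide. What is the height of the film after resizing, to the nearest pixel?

Fitted into 1085×868, the film spans the width; its height is 1085 × 1/2 ≈ 542.50 px.
Resizing to 1680 px wide multiplies everything by 1.5484: 542.50 → 840.00 px.

840 px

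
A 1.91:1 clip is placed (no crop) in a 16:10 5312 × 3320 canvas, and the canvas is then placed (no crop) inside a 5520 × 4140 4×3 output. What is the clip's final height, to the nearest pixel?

2890 px

1.91:1 in 5312×3320: fills the width, so the clip is 5312.00 × 2781.15.
Second fit — the 16:10 canvas into 5520×4140 spans the width: 5520.00 × 3450.00 (×1.0392 from 5312×3320).
So the clip's height is 2781.15 × 1.0392 ≈ 2890.05.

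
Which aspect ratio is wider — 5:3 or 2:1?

2:1

5:3 = 1.667 and 2; 2 > 1.667.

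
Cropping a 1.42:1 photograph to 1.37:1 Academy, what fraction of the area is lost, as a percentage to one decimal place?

1.37:1 Academy is narrower than 1.42:1, so the crop keeps the full height and trims the width.
(1.370)/(1.420) ≈ 0.965 of the area survives, leaving 3.52% discarded.

3.5%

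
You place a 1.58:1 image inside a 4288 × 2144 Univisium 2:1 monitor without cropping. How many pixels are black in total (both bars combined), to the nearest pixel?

1930629 pixels

1.58:1 (1.580) < Univisium 2:1 (2.000), so the image fills the height.
Content width = 2144 × 1.580 ≈ 3387.5200 px.
Leftover width: 4288 − 3387.5200 = 900.4800 px.
Across the 2144-px span: 900.4800 × 2144 ≈ 1930629 px.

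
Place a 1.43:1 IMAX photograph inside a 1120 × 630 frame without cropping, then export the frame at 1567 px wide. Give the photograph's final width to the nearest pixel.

1260 px

At 1120×630 the photograph is height-limited, so width = 630 × 1.430 ≈ 900.90 px.
Resizing to 1567 px wide multiplies everything by 1.3991: 900.90 → 1260.46 px.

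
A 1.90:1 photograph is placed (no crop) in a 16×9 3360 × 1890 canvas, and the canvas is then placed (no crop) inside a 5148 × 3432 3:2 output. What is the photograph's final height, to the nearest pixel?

Inside the 3360×1890 canvas the photograph is width-limited at 3360.00 × 1768.42.
16×9 in 5148×3432: fills the width, so the intermediate becomes 5148.00 × 2895.75 — a scale of ×1.5321.
Applying the same ×1.5321: 1768.42 → 2709.47.

2709 px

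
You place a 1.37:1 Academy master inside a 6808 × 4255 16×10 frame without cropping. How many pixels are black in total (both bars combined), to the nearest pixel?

4164156 pixels

1.37:1 Academy is narrower than 16×10, so it spans the full height.
Content width = 4255 × 1.370 ≈ 5829.3500 px.
Leftover width: 6808 − 5829.3500 = 978.6500 px.
That's 978.6500 × 4255 ≈ 4164156 black pixels.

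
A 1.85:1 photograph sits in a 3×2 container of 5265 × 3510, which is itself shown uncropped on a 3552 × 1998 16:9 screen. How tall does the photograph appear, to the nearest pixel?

First fit — 1.85:1 into 5265×3510 spans the width: 5265.00 × 2845.95.
The 3×2 canvas is height-limited in 3552×1998, giving 2997.00 × 1998.00; scale factor 0.5692.
The photograph scales with it: height 2845.95 × 0.5692 ≈ 1620.00.

1620 px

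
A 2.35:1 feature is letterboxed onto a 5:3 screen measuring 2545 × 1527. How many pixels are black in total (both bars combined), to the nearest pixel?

2.35:1 (2.350) > 5:3 (1.667), so the feature fills the width.
That makes the image 1082.9787 px tall (2545 / 2.350).
Black = 1527 − 1082.9787 = 444.0213 px.
Bar area = 444.0213 × 2545 ≈ 1130034 px.

1130034 pixels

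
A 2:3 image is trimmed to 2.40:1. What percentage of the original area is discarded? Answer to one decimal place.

72.2%

2.40:1 is wider than 2:3, so the crop keeps the full width and trims the height.
(0.667)/(2.400) ≈ 0.278 of the area survives, leaving 72.22% discarded.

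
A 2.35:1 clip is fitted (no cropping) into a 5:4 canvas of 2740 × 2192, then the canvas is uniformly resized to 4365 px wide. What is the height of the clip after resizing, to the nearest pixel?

1857 px

At 2740×2192 the clip is width-limited, so height = 2740 / 2.350 ≈ 1165.96 px.
The frame scales by 4365/2740 = 1.5931; 1165.96 × 1.5931 ≈ 1857.45 px.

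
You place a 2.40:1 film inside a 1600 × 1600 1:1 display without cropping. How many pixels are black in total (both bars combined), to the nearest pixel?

1493333 pixels

Since 2.400 > 1.000, the film is width-limited.
That makes the image 666.6667 px tall (1600 / 2.400).
1600 − 666.6667 = 933.3333 px of bars.
That's 933.3333 × 1600 ≈ 1493333 black pixels.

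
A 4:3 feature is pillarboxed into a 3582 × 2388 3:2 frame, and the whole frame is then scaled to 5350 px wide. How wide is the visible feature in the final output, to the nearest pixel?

4756 px

In the 3582×2388 frame the feature fills the height: width = 2388 × 4/3 ≈ 3184.00 px.
The frame scales by 5350/3582 = 1.4936; 3184.00 × 1.4936 ≈ 4755.56 px.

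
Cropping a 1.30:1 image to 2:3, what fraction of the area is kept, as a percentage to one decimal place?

51.3%

The height stays; only width is cut (since 2:3 is narrower than 1.30:1).
Fraction kept = (0.667)/(1.300) ≈ 51.28%.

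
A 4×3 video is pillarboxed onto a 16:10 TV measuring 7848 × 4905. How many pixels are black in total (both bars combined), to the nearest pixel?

4×3 is narrower than 16:10, so it spans the full height.
That makes the image 6540.0000 px wide (4905 × 4/3).
Black = 7848 − 6540.0000 = 1308.0000 px.
That's 1308.0000 × 4905 ≈ 6415740 black pixels.

6415740 pixels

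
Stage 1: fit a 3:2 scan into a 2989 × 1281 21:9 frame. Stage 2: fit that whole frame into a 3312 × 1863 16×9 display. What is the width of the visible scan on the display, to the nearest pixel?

First fit — 3:2 into 2989×1281 spans the height: 1921.50 × 1281.00.
The 21:9 canvas is width-limited in 3312×1863, giving 3312.00 × 1419.43; scale factor 1.1081.
Applying the same ×1.1081: 1921.50 → 2129.14.

2129 px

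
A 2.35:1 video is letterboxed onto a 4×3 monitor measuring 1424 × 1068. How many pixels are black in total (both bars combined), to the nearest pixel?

2.35:1 (2.350) > 4×3 (1.333), so the video fills the width.
The video is 1424 / 2.350 ≈ 605.9574 px tall.
Leftover height: 1068 − 605.9574 = 462.0426 px.
Across the 1424-px span: 462.0426 × 1424 ≈ 657949 px.

657949 pixels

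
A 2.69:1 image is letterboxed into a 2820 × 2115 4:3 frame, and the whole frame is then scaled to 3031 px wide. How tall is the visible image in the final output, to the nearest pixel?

In the 2820×2115 frame the image fills the width: height = 2820 / 2.690 ≈ 1048.33 px.
Scaling 2820 → 3031 is ×1.0748, so the height becomes 1048.33 × 1.0748 ≈ 1126.77 px.

1127 px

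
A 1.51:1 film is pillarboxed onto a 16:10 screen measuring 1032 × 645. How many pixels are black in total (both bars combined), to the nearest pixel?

Since 1.510 < 1.600, the film is height-limited.
The film is 645 × 1.510 ≈ 973.9500 px wide.
Black = 1032 − 973.9500 = 58.0500 px.
That's 58.0500 × 645 ≈ 37442 black pixels.

37442 pixels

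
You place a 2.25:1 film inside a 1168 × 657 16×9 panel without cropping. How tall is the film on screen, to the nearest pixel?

2.25:1 (2.250) > 16×9 (1.778), so the film fills the width.
The film is 1168 / 2.250 ≈ 519.11 px tall.

519 px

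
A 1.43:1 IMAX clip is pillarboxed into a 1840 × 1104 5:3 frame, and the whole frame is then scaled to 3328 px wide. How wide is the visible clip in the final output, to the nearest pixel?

In the 1840×1104 frame the clip fills the height: width = 1104 × 1.430 ≈ 1578.72 px.
Scaling 1840 → 3328 is ×1.8087, so the width becomes 1578.72 × 1.8087 ≈ 2855.42 px.

2855 px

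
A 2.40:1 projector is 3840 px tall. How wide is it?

At 2.40:1, 3840 × 2.400 ≈ 9216.

9216 px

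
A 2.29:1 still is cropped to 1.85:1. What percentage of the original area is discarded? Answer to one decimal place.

19.2%

The height stays; only width is cut (since 1.85:1 is narrower than 2.29:1).
Area ratio = (1.850)/(2.290) = 80.79%; the remaining 19.21% is cropped out.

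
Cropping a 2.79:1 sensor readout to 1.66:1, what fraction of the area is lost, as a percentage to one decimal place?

1.66:1 is narrower than 2.79:1, so the crop keeps the full height and trims the width.
Area ratio = (1.660)/(2.790) = 59.50%; the remaining 40.50% is cropped out.

40.5%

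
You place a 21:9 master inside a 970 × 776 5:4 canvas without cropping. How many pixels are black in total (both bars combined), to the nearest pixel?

349477 pixels

21:9 (2.333) > 5:4 (1.250), so the master fills the width.
That makes the image 415.7143 px tall (970 × 9/21).
776 − 415.7143 = 360.2857 px of bars.
Across the 970-px span: 360.2857 × 970 ≈ 349477 px.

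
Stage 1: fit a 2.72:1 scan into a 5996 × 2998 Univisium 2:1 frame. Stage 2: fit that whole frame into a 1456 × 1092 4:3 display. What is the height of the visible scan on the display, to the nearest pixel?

535 px

First fit — 2.72:1 into 5996×2998 spans the width: 5996.00 × 2204.41.
Univisium 2:1 in 1456×1092: fills the width, so the intermediate becomes 1456.00 × 728.00 — a scale of ×0.2428.
The scan scales with it: height 2204.41 × 0.2428 ≈ 535.29.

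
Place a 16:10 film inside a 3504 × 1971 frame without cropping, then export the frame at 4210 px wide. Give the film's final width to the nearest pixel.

3789 px

At 3504×1971 the film is height-limited, so width = 1971 × 16/10 ≈ 3153.60 px.
Scaling 3504 → 4210 is ×1.2015, so the width becomes 3153.60 × 1.2015 ≈ 3789.00 px.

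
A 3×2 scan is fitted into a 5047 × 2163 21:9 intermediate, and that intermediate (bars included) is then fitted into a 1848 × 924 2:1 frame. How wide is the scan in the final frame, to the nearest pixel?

Inside the 5047×2163 canvas the scan is height-limited at 3244.50 × 2163.00.
The 21:9 canvas is width-limited in 1848×924, giving 1848.00 × 792.00; scale factor 0.3662.
Applying the same ×0.3662: 3244.50 → 1188.00.

1188 px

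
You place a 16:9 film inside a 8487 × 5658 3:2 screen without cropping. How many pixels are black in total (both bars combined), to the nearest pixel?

7503038 pixels

16:9 is wider than 3:2, so it spans the full width.
Content height = 8487 × 9/16 ≈ 4773.9375 px.
Black = 5658 − 4773.9375 = 884.0625 px.
Across the 8487-px span: 884.0625 × 8487 ≈ 7503038 px.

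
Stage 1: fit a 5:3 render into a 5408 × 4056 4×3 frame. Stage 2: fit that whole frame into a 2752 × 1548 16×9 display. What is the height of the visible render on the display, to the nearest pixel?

1238 px

Inside the 5408×4056 canvas the render is width-limited at 5408.00 × 3244.80.
The 4×3 canvas is height-limited in 2752×1548, giving 2064.00 × 1548.00; scale factor 0.3817.
The render scales with it: height 3244.80 × 0.3817 ≈ 1238.40.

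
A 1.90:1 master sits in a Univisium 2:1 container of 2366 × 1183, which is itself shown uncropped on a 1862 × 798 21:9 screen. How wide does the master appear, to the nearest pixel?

Inside the 2366×1183 canvas the master is height-limited at 2247.70 × 1183.00.
Univisium 2:1 in 1862×798: fills the height, so the intermediate becomes 1596.00 × 798.00 — a scale of ×0.6746.
The master scales with it: width 2247.70 × 0.6746 ≈ 1516.20.

1516 px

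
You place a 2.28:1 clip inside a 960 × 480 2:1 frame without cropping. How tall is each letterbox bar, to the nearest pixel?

2.28:1 is wider than 2:1, so it spans the full width.
That makes the image 421.05 px tall (960 / 2.280).
Black = 480 − 421.05 = 58.95 px, or 29.47 per bar.

29 px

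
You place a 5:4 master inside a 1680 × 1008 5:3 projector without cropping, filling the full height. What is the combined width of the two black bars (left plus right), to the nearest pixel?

420 px

The master is 1008 × 5/4 ≈ 1260.00 px wide.
Black = 1680 − 1260.00 = 420.00 px.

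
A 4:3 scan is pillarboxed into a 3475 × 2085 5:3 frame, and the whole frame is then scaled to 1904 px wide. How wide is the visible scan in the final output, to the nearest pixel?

1523 px

At 3475×2085 the scan is height-limited, so width = 2085 × 4/3 ≈ 2780.00 px.
The frame scales by 1904/3475 = 0.5479; 2780.00 × 0.5479 ≈ 1523.20 px.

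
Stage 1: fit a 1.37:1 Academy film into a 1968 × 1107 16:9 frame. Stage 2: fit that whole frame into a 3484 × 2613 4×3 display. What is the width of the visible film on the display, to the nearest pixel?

First fit — 1.37:1 Academy into 1968×1107 spans the height: 1516.59 × 1107.00.
The 16:9 canvas is width-limited in 3484×2613, giving 3484.00 × 1959.75; scale factor 1.7703.
The film scales with it: width 1516.59 × 1.7703 ≈ 2684.86.

2685 px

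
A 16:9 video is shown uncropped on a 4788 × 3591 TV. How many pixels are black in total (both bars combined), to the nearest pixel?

4298427 pixels

16:9 (1.778) > 4:3 (1.333), so the video fills the width.
The video is 4788 × 9/16 ≈ 2693.2500 px tall.
Leftover height: 3591 − 2693.2500 = 897.7500 px.
Across the 4788-px span: 897.7500 × 4788 ≈ 4298427 px.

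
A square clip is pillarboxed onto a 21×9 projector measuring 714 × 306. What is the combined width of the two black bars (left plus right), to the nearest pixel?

square (1.000) < 21×9 (2.333), so the clip fills the height.
Content width = 306 × 1/1 ≈ 306.00 px.
Black = 714 − 306.00 = 408.00 px.

408 px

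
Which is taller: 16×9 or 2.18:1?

16×9 = 1.778 and 2.18; 2.18 > 1.778. The smaller width-to-height ratio is the taller frame.

16×9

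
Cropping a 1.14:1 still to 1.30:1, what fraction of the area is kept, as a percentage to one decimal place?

87.7%

1.30:1 is wider than 1.14:1, so the crop keeps the full width and trims the height.
Fraction kept = (1.140)/(1.300) ≈ 87.69%.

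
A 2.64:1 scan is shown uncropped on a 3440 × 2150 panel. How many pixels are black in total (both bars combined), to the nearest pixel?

2.64:1 (2.640) > 16×10 (1.600), so the scan fills the width.
Content height = 3440 / 2.640 ≈ 1303.0303 px.
2150 − 1303.0303 = 846.9697 px of bars.
Bar area = 846.9697 × 3440 ≈ 2913576 px.

2913576 pixels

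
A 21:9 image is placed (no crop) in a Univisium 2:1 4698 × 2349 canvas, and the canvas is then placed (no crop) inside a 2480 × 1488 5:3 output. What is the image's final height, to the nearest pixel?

Inside the 4698×2349 canvas the image is width-limited at 4698.00 × 2013.43.
Second fit — the Univisium 2:1 canvas into 2480×1488 spans the width: 2480.00 × 1240.00 (×0.5279 from 4698×2349).
The image scales with it: height 2013.43 × 0.5279 ≈ 1062.86.

1063 px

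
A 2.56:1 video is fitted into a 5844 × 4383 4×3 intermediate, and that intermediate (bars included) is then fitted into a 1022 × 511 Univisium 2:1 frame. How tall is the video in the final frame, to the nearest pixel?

266 px

2.56:1 in 5844×4383: fills the width, so the video is 5844.00 × 2282.81.
The 4×3 canvas is height-limited in 1022×511, giving 681.33 × 511.00; scale factor 0.1166.
So the video's height is 2282.81 × 0.1166 ≈ 266.15.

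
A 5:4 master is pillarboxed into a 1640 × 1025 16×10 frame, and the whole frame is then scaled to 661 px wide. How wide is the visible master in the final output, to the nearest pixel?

516 px

In the 1640×1025 frame the master fills the height: width = 1025 × 5/4 ≈ 1281.25 px.
Scaling 1640 → 661 is ×0.4030, so the width becomes 1281.25 × 0.4030 ≈ 516.41 px.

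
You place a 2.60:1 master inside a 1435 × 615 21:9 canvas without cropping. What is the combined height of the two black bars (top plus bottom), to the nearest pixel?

63 px

2.60:1 (2.600) > 21:9 (2.333), so the master fills the width.
Content height = 1435 / 2.600 ≈ 551.92 px.
Black = 615 − 551.92 = 63.08 px.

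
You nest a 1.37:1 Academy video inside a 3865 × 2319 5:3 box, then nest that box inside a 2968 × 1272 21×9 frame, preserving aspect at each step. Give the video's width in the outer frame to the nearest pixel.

1743 px

First fit — 1.37:1 Academy into 3865×2319 spans the height: 3177.03 × 2319.00.
The 5:3 canvas is height-limited in 2968×1272, giving 2120.00 × 1272.00; scale factor 0.5485.
Applying the same ×0.5485: 3177.03 → 1742.64.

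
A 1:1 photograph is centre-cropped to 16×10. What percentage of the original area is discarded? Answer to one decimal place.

37.5%

16×10 is wider than 1:1, so the crop keeps the full width and trims the height.
Fraction kept = (1.000)/(1.600) ≈ 62.50%, so 37.50% is lost.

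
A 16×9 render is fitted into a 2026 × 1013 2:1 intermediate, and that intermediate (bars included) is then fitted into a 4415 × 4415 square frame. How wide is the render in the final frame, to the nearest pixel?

3924 px

Inside the 2026×1013 canvas the render is height-limited at 1800.89 × 1013.00.
2:1 in 4415×4415: fills the width, so the intermediate becomes 4415.00 × 2207.50 — a scale of ×2.1792.
So the render's width is 1800.89 × 2.1792 ≈ 3924.44.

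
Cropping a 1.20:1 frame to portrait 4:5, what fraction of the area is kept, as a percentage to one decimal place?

66.7%

The height stays; only width is cut (since portrait 4:5 is narrower than 1.20:1).
Area ratio = (0.800)/(1.200) = 66.67% retained.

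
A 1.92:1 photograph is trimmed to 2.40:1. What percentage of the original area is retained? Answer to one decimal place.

80.0%

Going from 1.92:1 to 2.40:1 means cutting height while keeping width.
Fraction kept = (1.920)/(2.400) ≈ 80.00%.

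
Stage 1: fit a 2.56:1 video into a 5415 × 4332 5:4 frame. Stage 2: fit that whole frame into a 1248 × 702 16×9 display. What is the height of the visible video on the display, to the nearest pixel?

Inside the 5415×4332 canvas the video is width-limited at 5415.00 × 2115.23.
Second fit — the 5:4 canvas into 1248×702 spans the height: 877.50 × 702.00 (×0.1620 from 5415×4332).
Applying the same ×0.1620: 2115.23 → 342.77.

343 px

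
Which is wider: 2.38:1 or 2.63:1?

2.38 and 2.63; 2.63 > 2.38.

2.63:1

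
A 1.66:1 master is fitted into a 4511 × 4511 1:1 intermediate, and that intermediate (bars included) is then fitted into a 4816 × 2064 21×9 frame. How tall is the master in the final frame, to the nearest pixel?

1243 px

Inside the 4511×4511 canvas the master is width-limited at 4511.00 × 2717.47.
1:1 in 4816×2064: fills the height, so the intermediate becomes 2064.00 × 2064.00 — a scale of ×0.4575.
So the master's height is 2717.47 × 0.4575 ≈ 1243.37.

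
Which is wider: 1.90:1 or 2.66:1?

2.66:1

1.9 and 2.66; 2.66 > 1.9.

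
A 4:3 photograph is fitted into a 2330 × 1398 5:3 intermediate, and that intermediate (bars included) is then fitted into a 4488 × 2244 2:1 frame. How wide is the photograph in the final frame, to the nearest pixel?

4:3 in 2330×1398: fills the height, so the photograph is 1864.00 × 1398.00.
Second fit — the 5:3 canvas into 4488×2244 spans the height: 3740.00 × 2244.00 (×1.6052 from 2330×1398).
So the photograph's width is 1864.00 × 1.6052 ≈ 2992.00.

2992 px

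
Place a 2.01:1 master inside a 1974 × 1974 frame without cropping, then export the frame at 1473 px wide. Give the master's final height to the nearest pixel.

733 px

In the 1974×1974 frame the master fills the width: height = 1974 / 2.010 ≈ 982.09 px.
Resizing to 1473 px wide multiplies everything by 0.7462: 982.09 → 732.84 px.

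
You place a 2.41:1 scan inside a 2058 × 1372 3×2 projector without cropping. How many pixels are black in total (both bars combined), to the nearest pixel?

Since 2.410 > 1.500, the scan is width-limited.
Content height = 2058 / 2.410 ≈ 853.9419 px.
1372 − 853.9419 = 518.0581 px of bars.
That's 518.0581 × 2058 ≈ 1066164 black pixels.

1066164 pixels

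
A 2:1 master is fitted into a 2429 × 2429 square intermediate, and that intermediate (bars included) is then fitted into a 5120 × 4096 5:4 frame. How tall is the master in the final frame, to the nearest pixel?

Inside the 2429×2429 canvas the master is width-limited at 2429.00 × 1214.50.
square in 5120×4096: fills the height, so the intermediate becomes 4096.00 × 4096.00 — a scale of ×1.6863.
Applying the same ×1.6863: 1214.50 → 2048.00.

2048 px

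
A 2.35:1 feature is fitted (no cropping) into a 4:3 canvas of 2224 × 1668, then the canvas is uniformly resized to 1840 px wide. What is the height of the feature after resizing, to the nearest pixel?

Fitted into 2224×1668, the feature spans the width; its height is 2224 / 2.350 ≈ 946.38 px.
Scaling 2224 → 1840 is ×0.8273, so the height becomes 946.38 × 0.8273 ≈ 782.98 px.

783 px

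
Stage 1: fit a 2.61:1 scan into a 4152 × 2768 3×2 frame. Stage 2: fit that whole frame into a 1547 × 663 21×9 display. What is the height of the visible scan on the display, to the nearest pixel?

2.61:1 in 4152×2768: fills the width, so the scan is 4152.00 × 1590.80.
Second fit — the 3×2 canvas into 1547×663 spans the height: 994.50 × 663.00 (×0.2395 from 4152×2768).
So the scan's height is 1590.80 × 0.2395 ≈ 381.03.

381 px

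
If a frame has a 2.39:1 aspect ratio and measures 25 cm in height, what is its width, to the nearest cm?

60 cm

25 × 2.390 = 59.75.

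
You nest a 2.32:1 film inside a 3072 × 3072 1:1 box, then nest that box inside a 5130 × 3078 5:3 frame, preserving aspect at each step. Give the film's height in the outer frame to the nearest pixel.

Inside the 3072×3072 canvas the film is width-limited at 3072.00 × 1324.14.
Second fit — the 1:1 canvas into 5130×3078 spans the height: 3078.00 × 3078.00 (×1.0020 from 3072×3072).
Applying the same ×1.0020: 1324.14 → 1326.72.

1327 px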